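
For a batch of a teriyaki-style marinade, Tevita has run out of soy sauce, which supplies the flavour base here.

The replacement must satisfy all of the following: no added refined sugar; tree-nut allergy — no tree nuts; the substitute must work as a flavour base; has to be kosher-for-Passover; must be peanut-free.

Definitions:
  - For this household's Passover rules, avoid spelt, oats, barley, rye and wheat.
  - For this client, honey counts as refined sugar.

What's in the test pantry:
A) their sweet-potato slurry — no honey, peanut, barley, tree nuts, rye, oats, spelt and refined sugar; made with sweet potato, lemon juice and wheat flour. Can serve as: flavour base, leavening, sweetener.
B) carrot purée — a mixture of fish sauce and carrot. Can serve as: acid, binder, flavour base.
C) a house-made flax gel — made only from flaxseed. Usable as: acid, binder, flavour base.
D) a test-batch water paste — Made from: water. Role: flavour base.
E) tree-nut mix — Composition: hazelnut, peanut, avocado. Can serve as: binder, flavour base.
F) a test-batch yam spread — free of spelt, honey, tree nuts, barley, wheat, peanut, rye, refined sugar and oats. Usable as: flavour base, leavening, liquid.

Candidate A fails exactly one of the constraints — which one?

usable as a flavour base: satisfied
kosher-for-Passover: has wheat flour — fails
tree-nut-free: satisfied
no-added-sugar: satisfied
peanut-free: satisfied

kosher-for-Passover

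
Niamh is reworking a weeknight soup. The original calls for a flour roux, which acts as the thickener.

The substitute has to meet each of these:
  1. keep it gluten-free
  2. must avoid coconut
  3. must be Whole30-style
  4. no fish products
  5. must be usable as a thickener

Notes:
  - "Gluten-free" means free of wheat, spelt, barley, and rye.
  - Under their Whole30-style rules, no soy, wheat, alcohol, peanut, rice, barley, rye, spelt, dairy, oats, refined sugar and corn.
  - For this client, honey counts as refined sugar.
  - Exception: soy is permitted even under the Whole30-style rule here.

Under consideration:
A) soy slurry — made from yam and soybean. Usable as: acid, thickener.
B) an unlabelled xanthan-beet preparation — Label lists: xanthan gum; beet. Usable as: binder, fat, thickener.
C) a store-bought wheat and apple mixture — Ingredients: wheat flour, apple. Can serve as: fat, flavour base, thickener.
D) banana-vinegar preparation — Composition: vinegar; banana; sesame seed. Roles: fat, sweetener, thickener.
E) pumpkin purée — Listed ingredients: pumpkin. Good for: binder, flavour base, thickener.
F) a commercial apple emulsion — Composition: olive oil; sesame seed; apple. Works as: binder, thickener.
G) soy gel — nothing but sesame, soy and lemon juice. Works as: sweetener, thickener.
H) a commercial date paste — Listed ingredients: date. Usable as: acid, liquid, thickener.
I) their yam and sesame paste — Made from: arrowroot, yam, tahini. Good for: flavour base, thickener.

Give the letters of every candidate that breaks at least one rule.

A: soy is permitted under the Whole30-style carve-out; nothing else excluded — valid
B: only xanthan gum and beet; none excluded — OK
C: has wheat flour, so not gluten-free; has wheat flour, so not Whole30-style — out
D: every rule checks out — keep
E: Whole30-style, no fish — OK
F: works as a thickener, Whole30-style, no fish — keep
G: soy is permitted under the Whole30-style carve-out; nothing else excluded — OK
H: only date; none excluded — keep
I: works as a thickener, no fish, Whole30-style — valid

C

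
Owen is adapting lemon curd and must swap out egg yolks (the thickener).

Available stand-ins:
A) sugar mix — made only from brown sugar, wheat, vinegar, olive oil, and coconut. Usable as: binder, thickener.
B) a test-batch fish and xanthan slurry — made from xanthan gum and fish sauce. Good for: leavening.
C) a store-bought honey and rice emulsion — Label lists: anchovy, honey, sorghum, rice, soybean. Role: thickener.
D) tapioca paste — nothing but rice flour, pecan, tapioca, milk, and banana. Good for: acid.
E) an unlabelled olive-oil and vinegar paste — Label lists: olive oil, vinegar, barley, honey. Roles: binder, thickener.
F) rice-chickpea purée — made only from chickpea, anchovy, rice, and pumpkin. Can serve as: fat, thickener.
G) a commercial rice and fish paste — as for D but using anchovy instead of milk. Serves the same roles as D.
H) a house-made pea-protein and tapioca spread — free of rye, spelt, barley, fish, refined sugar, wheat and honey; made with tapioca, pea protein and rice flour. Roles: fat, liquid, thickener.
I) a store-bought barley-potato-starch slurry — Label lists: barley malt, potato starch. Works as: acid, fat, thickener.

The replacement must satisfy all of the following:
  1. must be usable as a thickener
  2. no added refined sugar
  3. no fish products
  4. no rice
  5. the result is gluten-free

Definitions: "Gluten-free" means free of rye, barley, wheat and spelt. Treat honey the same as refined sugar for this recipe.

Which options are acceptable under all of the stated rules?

none

A: has wheat, so not gluten-free; has brown sugar, so not no-added-sugar — out
B: not usable as a thickener; has fish sauce, so not fish-free — reject
C: has anchovy, so not fish-free; has honey, so not no-added-sugar (and 1 more) — reject
D: not usable as a thickener; has rice flour, so not rice-free — reject
E: has barley, so not gluten-free; has honey, so not no-added-sugar — reject
F: has anchovy, so not fish-free; has rice, so not rice-free — no
G: not usable as a thickener; has anchovy, so not fish-free (and 1 more) — no
H: has rice flour, so not rice-free — out
I: has barley malt, so not gluten-free — reject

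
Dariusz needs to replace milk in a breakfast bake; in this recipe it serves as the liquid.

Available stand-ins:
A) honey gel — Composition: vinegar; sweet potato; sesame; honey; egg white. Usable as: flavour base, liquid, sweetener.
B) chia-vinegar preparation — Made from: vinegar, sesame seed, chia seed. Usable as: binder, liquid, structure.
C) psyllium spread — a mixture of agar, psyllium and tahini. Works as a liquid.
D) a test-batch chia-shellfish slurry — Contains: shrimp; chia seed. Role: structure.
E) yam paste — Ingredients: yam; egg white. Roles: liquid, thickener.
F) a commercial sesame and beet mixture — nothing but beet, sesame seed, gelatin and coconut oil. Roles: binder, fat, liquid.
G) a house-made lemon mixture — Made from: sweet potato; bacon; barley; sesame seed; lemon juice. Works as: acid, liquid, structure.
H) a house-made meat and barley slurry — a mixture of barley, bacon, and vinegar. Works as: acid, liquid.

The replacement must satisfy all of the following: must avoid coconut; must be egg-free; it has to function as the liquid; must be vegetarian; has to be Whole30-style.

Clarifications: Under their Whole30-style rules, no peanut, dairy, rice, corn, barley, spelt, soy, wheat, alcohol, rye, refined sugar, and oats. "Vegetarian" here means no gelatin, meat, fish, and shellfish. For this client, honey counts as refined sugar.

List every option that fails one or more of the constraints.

A: has honey, so not Whole30-style; has egg white, so not egg-free — no
B: all constraints satisfied — OK
C: only tahini, psyllium and agar; none excluded — OK
D: not usable as a liquid; has shrimp, so not vegetarian — out
E: has egg white, so not egg-free — no
F: has gelatin, so not vegetarian; has coconut oil, so not coconut-free — no
G: has barley, so not Whole30-style; has bacon, so not vegetarian — reject
H: has barley, so not Whole30-style; has bacon, so not vegetarian — out

A, D, E, F, G, H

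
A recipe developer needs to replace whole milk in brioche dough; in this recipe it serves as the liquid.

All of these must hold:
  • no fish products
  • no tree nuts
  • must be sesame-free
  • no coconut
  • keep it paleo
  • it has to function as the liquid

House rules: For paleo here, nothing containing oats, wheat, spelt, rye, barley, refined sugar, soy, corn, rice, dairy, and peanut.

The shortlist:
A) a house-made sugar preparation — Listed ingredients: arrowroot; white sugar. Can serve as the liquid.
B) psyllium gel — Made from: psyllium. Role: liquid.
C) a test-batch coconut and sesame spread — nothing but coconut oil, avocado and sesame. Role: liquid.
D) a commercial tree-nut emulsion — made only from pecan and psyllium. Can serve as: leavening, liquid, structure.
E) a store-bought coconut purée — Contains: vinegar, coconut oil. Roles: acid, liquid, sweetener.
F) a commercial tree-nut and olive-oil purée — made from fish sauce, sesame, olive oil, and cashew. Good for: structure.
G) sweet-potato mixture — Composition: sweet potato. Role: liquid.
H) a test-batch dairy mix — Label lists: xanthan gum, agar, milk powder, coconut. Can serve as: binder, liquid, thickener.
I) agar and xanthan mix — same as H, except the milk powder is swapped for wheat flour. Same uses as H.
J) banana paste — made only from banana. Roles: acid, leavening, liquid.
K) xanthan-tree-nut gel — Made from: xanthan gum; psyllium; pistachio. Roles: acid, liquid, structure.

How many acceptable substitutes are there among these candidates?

3

A: has white sugar, so not paleo — out
B: every rule checks out — valid
C: has sesame, so not sesame-free; has coconut oil, so not coconut-free — reject
D: has pecan, so not tree-nut-free — out
E: has coconut oil, so not coconut-free — no
F: not usable as a liquid; has sesame, so not sesame-free (and 2 more) — reject
G: only sweet potato; none excluded — valid
H: has milk powder, so not paleo; has coconut, so not coconut-free — no
I: has wheat flour, so not paleo; has coconut, so not coconut-free — reject
J: nothing on the exclusion list — valid
K: has pistachio, so not tree-nut-free — reject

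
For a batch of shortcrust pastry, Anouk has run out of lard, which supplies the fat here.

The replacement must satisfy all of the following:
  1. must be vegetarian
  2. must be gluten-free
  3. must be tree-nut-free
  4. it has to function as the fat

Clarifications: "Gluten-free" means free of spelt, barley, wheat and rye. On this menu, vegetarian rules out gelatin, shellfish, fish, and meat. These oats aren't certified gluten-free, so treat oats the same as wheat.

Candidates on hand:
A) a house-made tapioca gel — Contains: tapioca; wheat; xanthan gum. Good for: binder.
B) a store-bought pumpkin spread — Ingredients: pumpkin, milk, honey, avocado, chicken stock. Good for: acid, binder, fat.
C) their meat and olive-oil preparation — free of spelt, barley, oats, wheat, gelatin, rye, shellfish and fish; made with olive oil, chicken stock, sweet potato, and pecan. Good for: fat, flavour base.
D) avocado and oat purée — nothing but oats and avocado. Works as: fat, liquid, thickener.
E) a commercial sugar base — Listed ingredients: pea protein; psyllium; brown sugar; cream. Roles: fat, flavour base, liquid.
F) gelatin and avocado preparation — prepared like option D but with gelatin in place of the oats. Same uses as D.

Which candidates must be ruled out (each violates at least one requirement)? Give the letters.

A, B, C, D, F

A: not usable as a fat; has wheat, so not gluten-free — reject
B: has chicken stock, so not vegetarian — no
C: has chicken stock, so not vegetarian; has pecan, so not tree-nut-free — reject
D: has oats, so not gluten-free — reject
E: vegetarian, no tree nuts — keep
F: has gelatin, so not vegetarian — out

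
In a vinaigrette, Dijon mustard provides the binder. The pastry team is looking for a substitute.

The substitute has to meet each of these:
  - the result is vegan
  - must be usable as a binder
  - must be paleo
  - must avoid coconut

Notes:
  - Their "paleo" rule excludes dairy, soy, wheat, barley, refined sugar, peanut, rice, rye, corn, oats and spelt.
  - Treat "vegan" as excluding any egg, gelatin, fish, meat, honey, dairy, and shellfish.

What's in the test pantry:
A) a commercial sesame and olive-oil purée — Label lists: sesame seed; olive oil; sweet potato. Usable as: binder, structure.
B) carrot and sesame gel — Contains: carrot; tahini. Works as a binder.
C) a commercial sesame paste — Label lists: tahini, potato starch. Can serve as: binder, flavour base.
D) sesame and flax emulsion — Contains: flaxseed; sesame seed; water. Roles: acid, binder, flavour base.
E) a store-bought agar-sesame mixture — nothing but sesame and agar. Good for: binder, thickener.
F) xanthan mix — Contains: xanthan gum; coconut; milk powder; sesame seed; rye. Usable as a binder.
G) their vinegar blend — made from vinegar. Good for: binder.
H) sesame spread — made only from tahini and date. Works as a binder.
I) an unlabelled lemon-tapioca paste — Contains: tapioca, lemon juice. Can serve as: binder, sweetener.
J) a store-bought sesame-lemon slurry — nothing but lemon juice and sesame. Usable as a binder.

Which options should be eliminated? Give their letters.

A: all constraints satisfied — OK
B: only tahini and carrot; none excluded — valid
C: only tahini and potato starch; none excluded — OK
D: nothing on the exclusion list — keep
E: paleo, vegan — keep
F: has milk powder, so not paleo; has milk powder, so not vegan (and 1 more) — no
G: works as a binder, paleo, vegan — OK
H: all constraints satisfied — OK
I: only lemon juice and tapioca; none excluded — valid
J: only sesame and lemon juice; none excluded — OK

F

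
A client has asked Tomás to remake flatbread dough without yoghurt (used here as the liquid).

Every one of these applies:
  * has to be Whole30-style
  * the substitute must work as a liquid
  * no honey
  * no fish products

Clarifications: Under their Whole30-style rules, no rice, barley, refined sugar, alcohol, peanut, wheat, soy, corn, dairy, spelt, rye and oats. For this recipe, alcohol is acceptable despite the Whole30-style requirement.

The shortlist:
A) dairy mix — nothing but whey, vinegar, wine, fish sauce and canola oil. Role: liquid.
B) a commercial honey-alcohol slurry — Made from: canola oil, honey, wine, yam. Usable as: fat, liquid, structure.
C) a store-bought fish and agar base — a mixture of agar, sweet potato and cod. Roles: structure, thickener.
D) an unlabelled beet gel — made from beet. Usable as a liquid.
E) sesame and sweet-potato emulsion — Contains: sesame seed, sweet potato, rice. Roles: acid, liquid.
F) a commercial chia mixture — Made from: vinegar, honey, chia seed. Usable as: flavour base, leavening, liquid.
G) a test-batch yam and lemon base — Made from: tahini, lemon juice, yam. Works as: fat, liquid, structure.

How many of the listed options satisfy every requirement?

A: has whey, so not Whole30-style; has fish sauce, so not fish-free — out
B: has honey, so not honey-free — out
C: not usable as a liquid; has cod, so not fish-free — out
D: all constraints satisfied — keep
E: has rice, so not Whole30-style — reject
F: has honey, so not honey-free — reject
G: only tahini, lemon juice and yam; none excluded — keep

2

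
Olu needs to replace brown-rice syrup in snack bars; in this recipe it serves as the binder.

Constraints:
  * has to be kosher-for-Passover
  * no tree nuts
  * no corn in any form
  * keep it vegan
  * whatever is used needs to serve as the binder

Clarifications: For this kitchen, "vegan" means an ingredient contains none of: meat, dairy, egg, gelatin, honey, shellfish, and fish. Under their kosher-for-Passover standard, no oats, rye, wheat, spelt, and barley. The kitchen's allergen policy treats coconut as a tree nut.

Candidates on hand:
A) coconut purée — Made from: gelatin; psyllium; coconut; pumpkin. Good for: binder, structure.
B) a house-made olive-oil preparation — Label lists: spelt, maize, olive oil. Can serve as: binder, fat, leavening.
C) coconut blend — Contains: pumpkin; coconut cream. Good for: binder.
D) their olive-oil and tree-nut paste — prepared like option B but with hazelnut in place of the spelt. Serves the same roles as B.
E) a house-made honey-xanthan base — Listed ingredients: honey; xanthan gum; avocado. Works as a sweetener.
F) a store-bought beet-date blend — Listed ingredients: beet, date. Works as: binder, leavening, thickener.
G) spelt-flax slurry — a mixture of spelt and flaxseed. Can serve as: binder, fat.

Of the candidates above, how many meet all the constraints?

A: has gelatin, so not vegan; has coconut, so not tree-nut-free — out
B: has spelt, so not kosher-for-Passover; has maize, so not corn-free — out
C: has coconut cream, so not tree-nut-free — reject
D: has hazelnut, so not tree-nut-free; has maize, so not corn-free — no
E: not usable as a binder; has honey, so not vegan — no
F: every rule checks out — OK
G: has spelt, so not kosher-for-Passover — out

1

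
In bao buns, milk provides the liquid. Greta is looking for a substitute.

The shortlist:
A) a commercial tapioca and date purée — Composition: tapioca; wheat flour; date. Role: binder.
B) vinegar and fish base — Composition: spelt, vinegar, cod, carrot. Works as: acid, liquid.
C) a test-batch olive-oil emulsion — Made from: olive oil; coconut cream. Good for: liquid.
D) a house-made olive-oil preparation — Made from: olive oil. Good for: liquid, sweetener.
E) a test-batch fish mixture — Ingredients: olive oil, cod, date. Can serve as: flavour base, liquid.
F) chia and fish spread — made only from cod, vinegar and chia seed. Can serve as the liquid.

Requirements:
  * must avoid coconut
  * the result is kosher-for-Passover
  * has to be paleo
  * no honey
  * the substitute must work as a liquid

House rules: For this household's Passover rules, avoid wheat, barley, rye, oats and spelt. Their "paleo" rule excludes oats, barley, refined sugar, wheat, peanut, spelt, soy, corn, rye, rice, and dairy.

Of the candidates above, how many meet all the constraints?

A: not usable as a liquid; has wheat flour, so not kosher-for-Passover (and 1 more) — reject
B: has spelt, so not kosher-for-Passover; has spelt, so not paleo — no
C: has coconut cream, so not coconut-free — out
D: all constraints satisfied — keep
E: nothing on the exclusion list — valid
F: every rule checks out — OK

3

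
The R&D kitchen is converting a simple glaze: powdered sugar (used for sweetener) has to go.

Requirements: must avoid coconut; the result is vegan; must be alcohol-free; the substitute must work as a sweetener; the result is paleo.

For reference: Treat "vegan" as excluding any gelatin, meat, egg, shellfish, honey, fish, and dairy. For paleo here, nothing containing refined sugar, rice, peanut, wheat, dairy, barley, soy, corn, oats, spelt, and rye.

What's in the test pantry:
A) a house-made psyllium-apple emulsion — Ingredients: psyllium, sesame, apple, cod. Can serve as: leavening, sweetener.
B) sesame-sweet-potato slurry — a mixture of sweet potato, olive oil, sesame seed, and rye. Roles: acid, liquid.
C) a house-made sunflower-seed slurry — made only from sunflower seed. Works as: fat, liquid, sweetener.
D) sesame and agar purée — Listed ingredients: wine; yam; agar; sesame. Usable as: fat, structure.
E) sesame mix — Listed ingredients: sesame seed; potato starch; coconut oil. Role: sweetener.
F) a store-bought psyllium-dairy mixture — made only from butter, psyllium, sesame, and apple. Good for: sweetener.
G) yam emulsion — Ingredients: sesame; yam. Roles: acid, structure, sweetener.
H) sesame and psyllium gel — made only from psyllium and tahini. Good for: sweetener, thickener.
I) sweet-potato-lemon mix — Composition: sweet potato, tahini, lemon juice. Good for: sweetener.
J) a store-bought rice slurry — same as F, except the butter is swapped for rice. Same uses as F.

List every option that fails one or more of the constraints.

A: has cod, so not vegan — out
B: not usable as a sweetener; has rye, so not paleo — no
C: every rule checks out — keep
D: not usable as a sweetener; has wine, so not alcohol-free — reject
E: has coconut oil, so not coconut-free — no
F: has butter, so not vegan; has butter, so not paleo — reject
G: no coconut, no alcohol — valid
H: works as a sweetener, no alcohol, paleo — keep
I: vegan, no coconut — keep
J: has rice, so not paleo — reject

A, B, D, E, F, J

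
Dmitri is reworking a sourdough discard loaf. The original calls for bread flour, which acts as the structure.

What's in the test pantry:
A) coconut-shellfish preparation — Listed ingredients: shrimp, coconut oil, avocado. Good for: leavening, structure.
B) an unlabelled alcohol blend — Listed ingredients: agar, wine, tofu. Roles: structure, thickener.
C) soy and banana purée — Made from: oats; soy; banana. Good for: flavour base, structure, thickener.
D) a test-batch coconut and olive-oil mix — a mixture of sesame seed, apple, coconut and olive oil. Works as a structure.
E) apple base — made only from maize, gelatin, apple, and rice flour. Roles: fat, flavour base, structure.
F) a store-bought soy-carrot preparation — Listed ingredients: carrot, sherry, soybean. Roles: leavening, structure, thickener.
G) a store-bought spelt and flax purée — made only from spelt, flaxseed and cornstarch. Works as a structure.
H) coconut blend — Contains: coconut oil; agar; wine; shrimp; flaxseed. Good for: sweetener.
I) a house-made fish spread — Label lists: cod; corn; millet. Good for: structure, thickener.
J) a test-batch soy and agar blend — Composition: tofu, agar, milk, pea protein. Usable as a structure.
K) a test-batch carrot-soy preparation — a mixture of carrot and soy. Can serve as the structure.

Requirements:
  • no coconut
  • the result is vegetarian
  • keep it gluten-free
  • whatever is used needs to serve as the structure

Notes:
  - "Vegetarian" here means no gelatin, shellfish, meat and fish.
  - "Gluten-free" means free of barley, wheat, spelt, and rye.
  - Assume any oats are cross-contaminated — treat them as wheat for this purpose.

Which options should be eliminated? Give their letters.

A, C, D, E, G, H, I

A: has shrimp, so not vegetarian; has coconut oil, so not coconut-free — out
B: all constraints satisfied — valid
C: has oats, so not gluten-free — no
D: has coconut, so not coconut-free — reject
E: has gelatin, so not vegetarian — reject
F: only sherry, soybean and carrot; none excluded — OK
G: has spelt, so not gluten-free — reject
H: not usable as a structure; has shrimp, so not vegetarian (and 1 more) — out
I: has cod, so not vegetarian — no
J: works as a structure, vegetarian, gluten-free — OK
K: nothing on the exclusion list — OK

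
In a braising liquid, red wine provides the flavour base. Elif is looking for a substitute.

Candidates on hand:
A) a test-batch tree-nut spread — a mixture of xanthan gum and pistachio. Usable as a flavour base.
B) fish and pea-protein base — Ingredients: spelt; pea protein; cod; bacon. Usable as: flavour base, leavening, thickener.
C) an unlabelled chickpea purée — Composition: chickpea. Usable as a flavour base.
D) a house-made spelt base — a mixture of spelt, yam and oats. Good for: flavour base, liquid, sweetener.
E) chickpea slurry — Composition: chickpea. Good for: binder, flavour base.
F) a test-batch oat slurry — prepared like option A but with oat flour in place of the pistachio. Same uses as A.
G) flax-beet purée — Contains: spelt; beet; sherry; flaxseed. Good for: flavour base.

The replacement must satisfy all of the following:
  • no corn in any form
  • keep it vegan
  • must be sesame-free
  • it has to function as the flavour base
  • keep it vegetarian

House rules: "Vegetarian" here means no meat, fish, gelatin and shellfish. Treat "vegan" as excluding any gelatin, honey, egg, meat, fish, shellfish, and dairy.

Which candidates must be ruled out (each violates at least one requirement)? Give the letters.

A: nothing on the exclusion list — keep
B: has cod, so not vegetarian; has cod, so not vegan — reject
C: works as a flavour base, no sesame, vegan — valid
D: works as a flavour base, vegetarian, no corn — keep
E: only chickpea; none excluded — OK
F: only oat flour and xanthan gum; none excluded — OK
G: nothing on the exclusion list — valid

B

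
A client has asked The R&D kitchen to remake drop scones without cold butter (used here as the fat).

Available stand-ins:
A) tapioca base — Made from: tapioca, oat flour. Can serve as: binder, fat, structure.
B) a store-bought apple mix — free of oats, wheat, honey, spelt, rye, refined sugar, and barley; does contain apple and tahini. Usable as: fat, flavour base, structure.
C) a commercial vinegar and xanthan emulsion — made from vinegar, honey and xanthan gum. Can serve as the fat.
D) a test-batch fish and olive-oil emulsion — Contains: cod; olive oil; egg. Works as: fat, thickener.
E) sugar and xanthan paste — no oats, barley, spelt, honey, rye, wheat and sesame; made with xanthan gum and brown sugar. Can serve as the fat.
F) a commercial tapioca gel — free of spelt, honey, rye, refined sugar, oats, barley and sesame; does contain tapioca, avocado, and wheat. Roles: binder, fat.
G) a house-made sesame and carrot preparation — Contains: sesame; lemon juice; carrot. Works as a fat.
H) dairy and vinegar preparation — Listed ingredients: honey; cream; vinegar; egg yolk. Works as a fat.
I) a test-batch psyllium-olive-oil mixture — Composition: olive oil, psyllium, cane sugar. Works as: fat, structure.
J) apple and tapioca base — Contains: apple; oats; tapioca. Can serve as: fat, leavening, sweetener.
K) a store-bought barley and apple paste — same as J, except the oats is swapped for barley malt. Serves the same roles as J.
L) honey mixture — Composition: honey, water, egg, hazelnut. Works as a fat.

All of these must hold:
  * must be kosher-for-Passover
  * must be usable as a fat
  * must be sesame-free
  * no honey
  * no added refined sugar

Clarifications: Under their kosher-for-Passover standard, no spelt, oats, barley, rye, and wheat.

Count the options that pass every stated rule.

A: has oat flour, so not kosher-for-Passover — reject
B: has tahini, so not sesame-free — out
C: has honey, so not honey-free — reject
D: every rule checks out — keep
E: has brown sugar, so not no-added-sugar — reject
F: has wheat, so not kosher-for-Passover — reject
G: has sesame, so not sesame-free — reject
H: has honey, so not honey-free — out
I: has cane sugar, so not no-added-sugar — reject
J: has oats, so not kosher-for-Passover — no
K: has barley malt, so not kosher-for-Passover — out
L: has honey, so not honey-free — reject

1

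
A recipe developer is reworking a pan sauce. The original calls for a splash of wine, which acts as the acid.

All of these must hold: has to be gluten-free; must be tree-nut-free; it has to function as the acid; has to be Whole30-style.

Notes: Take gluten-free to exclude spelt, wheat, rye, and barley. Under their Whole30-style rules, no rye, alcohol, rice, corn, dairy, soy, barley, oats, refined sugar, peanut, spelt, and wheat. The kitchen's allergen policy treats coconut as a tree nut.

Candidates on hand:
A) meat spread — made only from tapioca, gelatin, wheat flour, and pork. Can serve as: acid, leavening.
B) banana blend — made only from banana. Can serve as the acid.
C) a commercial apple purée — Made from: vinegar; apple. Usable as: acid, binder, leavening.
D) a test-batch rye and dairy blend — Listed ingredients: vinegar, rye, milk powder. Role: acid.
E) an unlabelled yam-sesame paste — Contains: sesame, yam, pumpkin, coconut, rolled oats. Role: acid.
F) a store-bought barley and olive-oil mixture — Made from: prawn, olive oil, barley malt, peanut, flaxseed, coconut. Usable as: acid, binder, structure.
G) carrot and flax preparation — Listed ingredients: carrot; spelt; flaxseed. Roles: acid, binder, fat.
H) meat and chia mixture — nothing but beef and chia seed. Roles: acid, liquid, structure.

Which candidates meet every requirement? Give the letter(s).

B, C, H

A: has wheat flour, so not gluten-free; has wheat flour, so not Whole30-style — out
B: gluten-free, tree-nut-free — OK
C: works as an acid, gluten-free, Whole30-style — valid
D: has rye, so not gluten-free; has milk powder, so not Whole30-style — reject
E: has rolled oats, so not Whole30-style; has coconut, so not tree-nut-free — out
F: has barley malt, so not gluten-free; has barley malt, so not Whole30-style (and 1 more) — reject
G: has spelt, so not gluten-free; has spelt, so not Whole30-style — reject
H: only beef and chia seed; none excluded — OK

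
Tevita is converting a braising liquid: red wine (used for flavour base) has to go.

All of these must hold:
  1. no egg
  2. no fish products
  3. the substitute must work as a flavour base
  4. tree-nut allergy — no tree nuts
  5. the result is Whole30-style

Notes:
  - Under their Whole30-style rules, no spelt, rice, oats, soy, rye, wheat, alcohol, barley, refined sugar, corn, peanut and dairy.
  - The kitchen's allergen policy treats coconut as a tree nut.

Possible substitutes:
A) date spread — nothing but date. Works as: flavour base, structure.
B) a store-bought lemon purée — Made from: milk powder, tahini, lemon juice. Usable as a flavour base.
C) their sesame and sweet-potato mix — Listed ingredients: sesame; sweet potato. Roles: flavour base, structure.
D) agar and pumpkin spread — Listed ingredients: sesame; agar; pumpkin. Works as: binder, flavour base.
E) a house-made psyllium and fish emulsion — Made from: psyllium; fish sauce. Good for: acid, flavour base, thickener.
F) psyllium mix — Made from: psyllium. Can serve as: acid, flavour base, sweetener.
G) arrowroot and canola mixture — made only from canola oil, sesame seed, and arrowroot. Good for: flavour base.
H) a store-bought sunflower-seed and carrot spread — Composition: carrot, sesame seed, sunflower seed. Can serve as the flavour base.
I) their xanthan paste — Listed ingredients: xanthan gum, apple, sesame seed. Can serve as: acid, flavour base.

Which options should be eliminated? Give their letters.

B, E

A: works as a flavour base, Whole30-style, no fish — keep
B: has milk powder, so not Whole30-style — no
C: every rule checks out — valid
D: only sesame, pumpkin and agar; none excluded — OK
E: has fish sauce, so not fish-free — no
F: works as a flavour base, no egg, Whole30-style — keep
G: only sesame seed, arrowroot and canola oil; none excluded — OK
H: only sesame seed, sunflower seed and carrot; none excluded — OK
I: only sesame seed, apple and xanthan gum; none excluded — keep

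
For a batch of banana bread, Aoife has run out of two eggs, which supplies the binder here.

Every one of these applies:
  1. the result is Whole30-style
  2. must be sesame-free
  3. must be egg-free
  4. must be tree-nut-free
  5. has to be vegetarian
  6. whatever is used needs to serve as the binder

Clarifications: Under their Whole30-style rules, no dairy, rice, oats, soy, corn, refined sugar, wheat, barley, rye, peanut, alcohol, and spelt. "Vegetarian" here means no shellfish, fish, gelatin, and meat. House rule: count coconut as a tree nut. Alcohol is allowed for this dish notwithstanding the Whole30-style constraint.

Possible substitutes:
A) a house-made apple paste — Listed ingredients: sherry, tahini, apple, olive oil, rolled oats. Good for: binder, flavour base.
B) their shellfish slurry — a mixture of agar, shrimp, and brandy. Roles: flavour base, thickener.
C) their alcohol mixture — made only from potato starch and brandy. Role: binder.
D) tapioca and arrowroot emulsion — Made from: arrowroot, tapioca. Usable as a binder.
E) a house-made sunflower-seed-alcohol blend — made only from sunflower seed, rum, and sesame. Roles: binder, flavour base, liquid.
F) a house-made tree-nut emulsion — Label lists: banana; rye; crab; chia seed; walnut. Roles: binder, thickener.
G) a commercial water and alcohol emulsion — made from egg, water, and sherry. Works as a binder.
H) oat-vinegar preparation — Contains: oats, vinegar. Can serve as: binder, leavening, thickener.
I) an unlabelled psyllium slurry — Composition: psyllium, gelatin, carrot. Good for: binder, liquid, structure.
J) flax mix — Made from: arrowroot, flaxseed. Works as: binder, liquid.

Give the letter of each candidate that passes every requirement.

A: has rolled oats, so not Whole30-style; has tahini, so not sesame-free — reject
B: not usable as a binder; has shrimp, so not vegetarian — no
C: alcohol is permitted under the Whole30-style carve-out; nothing else excluded — OK
D: all constraints satisfied — OK
E: has sesame, so not sesame-free — out
F: has rye, so not Whole30-style; has crab, so not vegetarian (and 1 more) — no
G: has egg, so not egg-free — reject
H: has oats, so not Whole30-style — out
I: has gelatin, so not vegetarian — no
J: no egg, no sesame — valid

C, D, J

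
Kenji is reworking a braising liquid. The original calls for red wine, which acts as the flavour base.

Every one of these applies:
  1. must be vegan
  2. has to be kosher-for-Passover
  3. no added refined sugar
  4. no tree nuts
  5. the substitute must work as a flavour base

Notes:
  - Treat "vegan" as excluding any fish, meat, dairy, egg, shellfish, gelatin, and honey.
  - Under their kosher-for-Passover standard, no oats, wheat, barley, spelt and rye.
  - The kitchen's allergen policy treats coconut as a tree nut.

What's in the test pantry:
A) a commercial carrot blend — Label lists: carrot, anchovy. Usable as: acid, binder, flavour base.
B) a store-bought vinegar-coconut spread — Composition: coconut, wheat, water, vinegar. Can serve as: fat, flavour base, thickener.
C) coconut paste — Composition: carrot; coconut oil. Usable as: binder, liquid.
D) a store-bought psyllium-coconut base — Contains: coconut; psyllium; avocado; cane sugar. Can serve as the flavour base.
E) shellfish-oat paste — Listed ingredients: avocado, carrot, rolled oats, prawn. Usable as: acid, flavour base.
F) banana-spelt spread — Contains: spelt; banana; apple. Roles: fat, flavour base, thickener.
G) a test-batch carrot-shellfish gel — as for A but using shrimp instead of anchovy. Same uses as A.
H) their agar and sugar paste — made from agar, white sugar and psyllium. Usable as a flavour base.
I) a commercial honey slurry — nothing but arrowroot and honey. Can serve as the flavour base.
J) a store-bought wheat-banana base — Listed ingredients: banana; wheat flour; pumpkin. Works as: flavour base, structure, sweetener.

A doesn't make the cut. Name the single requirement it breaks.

vegan

usable as a flavour base: satisfied
vegan: has anchovy — fails
kosher-for-Passover: satisfied
tree-nut-free: satisfied
no-added-sugar: satisfied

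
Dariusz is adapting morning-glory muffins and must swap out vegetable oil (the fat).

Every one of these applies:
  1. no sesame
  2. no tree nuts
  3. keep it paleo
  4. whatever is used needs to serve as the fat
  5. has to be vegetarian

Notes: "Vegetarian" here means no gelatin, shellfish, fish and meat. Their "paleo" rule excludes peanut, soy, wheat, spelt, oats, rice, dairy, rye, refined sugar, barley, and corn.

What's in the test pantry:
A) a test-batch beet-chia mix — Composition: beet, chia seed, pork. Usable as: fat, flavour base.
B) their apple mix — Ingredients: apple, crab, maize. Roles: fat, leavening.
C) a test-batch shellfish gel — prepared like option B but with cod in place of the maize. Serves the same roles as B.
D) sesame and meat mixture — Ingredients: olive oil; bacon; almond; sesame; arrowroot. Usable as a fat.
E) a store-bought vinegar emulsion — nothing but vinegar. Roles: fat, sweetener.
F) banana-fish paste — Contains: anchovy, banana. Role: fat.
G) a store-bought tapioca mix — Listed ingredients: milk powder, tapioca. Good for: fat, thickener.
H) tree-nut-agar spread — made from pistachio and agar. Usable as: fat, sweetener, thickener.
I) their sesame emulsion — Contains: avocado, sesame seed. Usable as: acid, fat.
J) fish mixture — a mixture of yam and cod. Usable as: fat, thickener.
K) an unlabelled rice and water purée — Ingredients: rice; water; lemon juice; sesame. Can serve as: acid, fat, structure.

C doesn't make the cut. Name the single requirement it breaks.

usable as a fat: satisfied
vegetarian: has cod — fails
paleo: satisfied
tree-nut-free: satisfied
sesame-free: satisfied

vegetarian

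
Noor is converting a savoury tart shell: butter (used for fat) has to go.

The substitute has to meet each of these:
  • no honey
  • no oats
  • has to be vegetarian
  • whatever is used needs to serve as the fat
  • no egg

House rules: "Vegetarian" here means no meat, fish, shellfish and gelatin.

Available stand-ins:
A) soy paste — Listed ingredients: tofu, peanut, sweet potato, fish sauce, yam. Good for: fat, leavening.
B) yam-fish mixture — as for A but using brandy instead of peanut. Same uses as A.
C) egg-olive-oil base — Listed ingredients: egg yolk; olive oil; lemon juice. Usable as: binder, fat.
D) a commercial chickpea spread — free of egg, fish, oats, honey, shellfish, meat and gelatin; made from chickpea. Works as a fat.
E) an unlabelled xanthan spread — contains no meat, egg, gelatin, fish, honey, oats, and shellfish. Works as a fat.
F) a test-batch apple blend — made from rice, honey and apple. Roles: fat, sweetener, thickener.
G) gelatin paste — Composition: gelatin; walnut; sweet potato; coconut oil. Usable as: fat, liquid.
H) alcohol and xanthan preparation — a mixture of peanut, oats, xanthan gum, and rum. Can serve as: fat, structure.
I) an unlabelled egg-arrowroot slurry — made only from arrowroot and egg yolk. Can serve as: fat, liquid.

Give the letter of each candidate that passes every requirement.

A: has fish sauce, so not vegetarian — out
B: has fish sauce, so not vegetarian — no
C: has egg yolk, so not egg-free — reject
D: nothing on the exclusion list — valid
E: works as a fat, no egg, no oats — valid
F: has honey, so not honey-free — out
G: has gelatin, so not vegetarian — no
H: has oats, so not oat-free — reject
I: has egg yolk, so not egg-free — reject

D, E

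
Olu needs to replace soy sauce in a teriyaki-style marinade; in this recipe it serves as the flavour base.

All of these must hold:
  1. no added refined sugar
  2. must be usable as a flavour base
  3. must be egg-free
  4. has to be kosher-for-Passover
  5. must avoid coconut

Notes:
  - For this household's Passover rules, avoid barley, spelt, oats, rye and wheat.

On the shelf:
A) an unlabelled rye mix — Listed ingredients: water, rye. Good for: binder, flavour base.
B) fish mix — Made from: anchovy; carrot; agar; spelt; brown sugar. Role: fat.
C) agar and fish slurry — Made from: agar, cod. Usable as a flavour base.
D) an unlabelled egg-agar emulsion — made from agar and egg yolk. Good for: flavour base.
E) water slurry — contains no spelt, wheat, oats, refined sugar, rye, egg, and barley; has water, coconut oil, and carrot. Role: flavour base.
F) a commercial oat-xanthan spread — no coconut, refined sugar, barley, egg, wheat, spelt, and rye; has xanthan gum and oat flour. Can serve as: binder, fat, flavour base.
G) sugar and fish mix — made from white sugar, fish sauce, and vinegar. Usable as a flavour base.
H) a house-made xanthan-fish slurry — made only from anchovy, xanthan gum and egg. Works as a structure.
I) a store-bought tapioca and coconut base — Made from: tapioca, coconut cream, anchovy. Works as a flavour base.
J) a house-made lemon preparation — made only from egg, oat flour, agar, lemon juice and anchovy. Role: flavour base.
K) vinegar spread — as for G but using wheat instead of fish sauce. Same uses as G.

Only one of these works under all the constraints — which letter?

A: has rye, so not kosher-for-Passover — reject
B: not usable as a flavour base; has spelt, so not kosher-for-Passover (and 1 more) — out
C: nothing on the exclusion list — OK
D: has egg yolk, so not egg-free — out
E: has coconut oil, so not coconut-free — reject
F: has oat flour, so not kosher-for-Passover — out
G: has white sugar, so not no-added-sugar — out
H: not usable as a flavour base; has egg, so not egg-free — out
I: has coconut cream, so not coconut-free — no
J: has oat flour, so not kosher-for-Passover; has egg, so not egg-free — no
K: has wheat, so not kosher-for-Passover; has white sugar, so not no-added-sugar — out

C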